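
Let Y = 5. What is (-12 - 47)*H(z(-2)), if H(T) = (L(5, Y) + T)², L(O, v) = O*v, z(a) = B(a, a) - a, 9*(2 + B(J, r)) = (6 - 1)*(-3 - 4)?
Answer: -2129900/81 ≈ -26295.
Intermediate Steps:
B(J, r) = -53/9 (B(J, r) = -2 + ((6 - 1)*(-3 - 4))/9 = -2 + (5*(-7))/9 = -2 + (⅑)*(-35) = -2 - 35/9 = -53/9)
z(a) = -53/9 - a
H(T) = (25 + T)² (H(T) = (5*5 + T)² = (25 + T)²)
(-12 - 47)*H(z(-2)) = (-12 - 47)*(25 + (-53/9 - 1*(-2)))² = -59*(25 + (-53/9 + 2))² = -59*(25 - 35/9)² = -59*(190/9)² = -59*36100/81 = -2129900/81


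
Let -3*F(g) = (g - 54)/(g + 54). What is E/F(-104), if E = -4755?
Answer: 356625/79 ≈ 4514.2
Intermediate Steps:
F(g) = -(-54 + g)/(3*(54 + g)) (F(g) = -(g - 54)/(3*(g + 54)) = -(-54 + g)/(3*(54 + g)))
E/F(-104) = -4755*3*(54 - 104)/(54 - 1*(-104)) = -4755*(-150/(54 + 104)) = -4755/((1/3)*(-1/50)*158) = -4755/(-79/75) = -4755*(-75/79) = 356625/79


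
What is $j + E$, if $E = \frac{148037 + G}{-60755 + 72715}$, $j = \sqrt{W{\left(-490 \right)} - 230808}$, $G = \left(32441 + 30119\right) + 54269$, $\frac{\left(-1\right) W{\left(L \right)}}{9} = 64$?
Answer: $\frac{132433}{5980} + 2 i \sqrt{57846} \approx 22.146 + 481.02 i$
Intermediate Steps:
$W{\left(L \right)} = -576$ ($W{\left(L \right)} = \left(-9\right) 64 = -576$)
$G = 116829$ ($G = 62560 + 54269 = 116829$)
$j = 2 i \sqrt{57846}$ ($j = \sqrt{-576 - 230808} = \sqrt{-231384} = 2 i \sqrt{57846} \approx 481.02 i$)
$E = \frac{132433}{5980}$ ($E = \frac{148037 + 116829}{-60755 + 72715} = \frac{264866}{11960} = 264866 \cdot \frac{1}{11960} = \frac{132433}{5980} \approx 22.146$)
$j + E = 2 i \sqrt{57846} + \frac{132433}{5980} = \frac{132433}{5980} + 2 i \sqrt{57846}$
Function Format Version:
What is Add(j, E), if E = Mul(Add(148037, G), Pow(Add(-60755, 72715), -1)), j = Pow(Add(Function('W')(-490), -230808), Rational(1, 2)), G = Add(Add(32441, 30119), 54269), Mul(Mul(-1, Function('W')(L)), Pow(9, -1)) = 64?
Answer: Add(Rational(132433, 5980), Mul(2, I, Pow(57846, Rational(1, 2)))) ≈ Add(22.146, Mul(481.02, I))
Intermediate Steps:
Function('W')(L) = -576 (Function('W')(L) = Mul(-9, 64) = -576)
G = 116829 (G = Add(62560, 54269) = 116829)
j = Mul(2, I, Pow(57846, Rational(1, 2))) (j = Pow(Add(-576, -230808), Rational(1, 2)) = Pow(-231384, Rational(1, 2)) = Mul(2, I, Pow(57846, Rational(1, 2))) ≈ Mul(481.02, I))
E = Rational(132433, 5980) (E = Mul(Add(148037, 116829), Pow(Add(-60755, 72715), -1)) = Mul(264866, Pow(11960, -1)) = Mul(264866, Rational(1, 11960)) = Rational(132433, 5980) ≈ 22.146)
Add(j, E) = Add(Mul(2, I, Pow(57846, Rational(1, 2))), Rational(132433, 5980)) = Add(Rational(132433, 5980), Mul(2, I, Pow(57846, Rational(1, 2))))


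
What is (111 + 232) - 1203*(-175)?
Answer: 210868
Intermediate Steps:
(111 + 232) - 1203*(-175) = 343 + 210525 = 210868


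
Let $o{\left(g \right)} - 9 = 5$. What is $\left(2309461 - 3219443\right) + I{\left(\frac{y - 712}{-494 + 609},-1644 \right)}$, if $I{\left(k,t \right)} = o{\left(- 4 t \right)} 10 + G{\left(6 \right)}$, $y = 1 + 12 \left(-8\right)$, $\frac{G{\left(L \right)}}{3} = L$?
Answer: $-909824$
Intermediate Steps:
$G{\left(L \right)} = 3 L$
$o{\left(g \right)} = 14$ ($o{\left(g \right)} = 9 + 5 = 14$)
$y = -95$ ($y = 1 - 96 = -95$)
$I{\left(k,t \right)} = 158$ ($I{\left(k,t \right)} = 14 \cdot 10 + 3 \cdot 6 = 140 + 18 = 158$)
$\left(2309461 - 3219443\right) + I{\left(\frac{y - 712}{-494 + 609},-1644 \right)} = \left(2309461 - 3219443\right) + 158 = -909982 + 158 = -909824$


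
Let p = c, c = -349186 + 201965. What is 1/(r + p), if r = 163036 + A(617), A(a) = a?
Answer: 1/16432 ≈ 6.0857e-5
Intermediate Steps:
r = 163653 (r = 163036 + 617 = 163653)
c = -147221
p = -147221
1/(r + p) = 1/(163653 - 147221) = 1/16432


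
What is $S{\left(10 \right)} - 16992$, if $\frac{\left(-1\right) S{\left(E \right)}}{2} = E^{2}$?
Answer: $-17192$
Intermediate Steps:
$S{\left(E \right)} = - 2 E^{2}$
$S{\left(10 \right)} - 16992 = - 2 \cdot 10^{2} - 16992 = \left(-2\right) 100 - 16992 = -200 - 16992 = -17192$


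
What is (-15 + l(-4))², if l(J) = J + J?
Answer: 529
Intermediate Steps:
l(J) = 2*J
(-15 + l(-4))² = (-15 + 2*(-4))² = (-15 - 8)² = (-23)² = 529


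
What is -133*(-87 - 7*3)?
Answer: 14364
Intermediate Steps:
-133*(-87 - 7*3) = -133*(-87 - 21) = -133*(-108) = 14364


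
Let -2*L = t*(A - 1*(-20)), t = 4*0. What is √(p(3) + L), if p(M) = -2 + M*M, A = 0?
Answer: √7 ≈ 2.6458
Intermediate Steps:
t = 0
p(M) = -2 + M²
L = 0 (L = -0*(0 - 1*(-20)) = -0*(0 + 20) = -0*20 = -½*0 = 0)
√(p(3) + L) = √((-2 + 3²) + 0) = √((-2 + 9) + 0) = √(7 + 0) = √7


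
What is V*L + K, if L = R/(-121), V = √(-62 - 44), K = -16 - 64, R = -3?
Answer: -80 + 3*I*√106/121 ≈ -80.0 + 0.25526*I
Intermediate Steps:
K = -80
V = I*√106 (V = √(-106) = I*√106 ≈ 10.296*I)
L = 3/121 (L = -3/(-121) = -3*(-1/121) = 3/121 ≈ 0.024793)
V*L + K = (I*√106)*(3/121) - 80 = 3*I*√106/121 - 80 = -80 + 3*I*√106/121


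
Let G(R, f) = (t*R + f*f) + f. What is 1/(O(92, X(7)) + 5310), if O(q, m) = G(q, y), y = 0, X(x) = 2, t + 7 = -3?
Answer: 1/4390 ≈ 0.00022779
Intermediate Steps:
t = -10 (t = -7 - 3 = -10)
G(R, f) = f + f**2 - 10*R (G(R, f) = (-10*R + f*f) + f = (-10*R + f**2) + f = (f**2 - 10*R) + f = f + f**2 - 10*R)
O(q, m) = -10*q (O(q, m) = 0 + 0**2 - 10*q = 0 + 0 - 10*q = -10*q)
1/(O(92, X(7)) + 5310) = 1/(-10*92 + 5310) = 1/(-920 + 5310) = 1/4390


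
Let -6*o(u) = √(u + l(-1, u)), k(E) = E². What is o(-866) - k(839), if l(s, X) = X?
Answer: -703921 - I*√433/3 ≈ -7.0392e+5 - 6.9362*I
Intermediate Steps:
o(u) = -√2*√u/6 (o(u) = -√(u + u)/6 = -√2*√u/6)
o(-866) - k(839) = -√2*√(-866)/6 - 1*839² = -√2*I*√866/6 - 1*703921 = -I*√433/3 - 703921 = -703921 - I*√433/3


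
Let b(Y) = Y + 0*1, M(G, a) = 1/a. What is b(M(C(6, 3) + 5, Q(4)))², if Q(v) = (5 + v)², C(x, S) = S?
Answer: 1/6561 ≈ 0.00015242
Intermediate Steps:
b(Y) = Y (b(Y) = Y + 0 = Y)
b(M(C(6, 3) + 5, Q(4)))² = (1/((5 + 4)²))² = (1/(9²))² = (1/81)² = 1/6561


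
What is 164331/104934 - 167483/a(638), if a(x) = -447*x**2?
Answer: 4986230203705/3182100254652 ≈ 1.5670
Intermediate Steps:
164331/104934 - 167483/a(638) = 164331/104934 - 167483/((-447*638**2)) = 164331*(1/104934) - 167483/((-447*407044)) = 54777/34978 - 167483/(-181948668) = 54777/34978 - 167483*(-1/181948668) = 54777/34978 + 167483/181948668 = 4986230203705/3182100254652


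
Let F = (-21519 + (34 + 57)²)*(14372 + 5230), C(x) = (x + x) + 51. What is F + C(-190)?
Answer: -259491605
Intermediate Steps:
C(x) = 51 + 2*x (C(x) = 2*x + 51 = 51 + 2*x)
F = -259491276 (F = (-21519 + 91²)*19602 = (-21519 + 8281)*19602 = -13238*19602 = -259491276)
F + C(-190) = -259491276 + (51 + 2*(-190)) = -259491276 + (51 - 380) = -259491276 - 329 = -259491605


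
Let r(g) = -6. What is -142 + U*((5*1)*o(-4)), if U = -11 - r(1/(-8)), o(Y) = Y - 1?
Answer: -17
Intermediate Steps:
o(Y) = -1 + Y
U = -5 (U = -11 - 1*(-6) = -11 + 6 = -5)
-142 + U*((5*1)*o(-4)) = -142 - 5*5*1*(-1 - 4) = -142 - 25*(-5) = -142 - 5*(-25) = -142 + 125 = -17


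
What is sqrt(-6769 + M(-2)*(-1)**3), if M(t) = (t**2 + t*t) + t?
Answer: 5*I*sqrt(271) ≈ 82.31*I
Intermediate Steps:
M(t) = t + 2*t**2 (M(t) = (t**2 + t**2) + t = 2*t**2 + t = t + 2*t**2)
sqrt(-6769 + M(-2)*(-1)**3) = sqrt(-6769 - 2*(1 + 2*(-2))*(-1)**3) = sqrt(-6769 - 2*(1 - 4)*(-1)) = sqrt(-6769 - 2*(-3)*(-1)) = sqrt(-6769 + 6*(-1)) = sqrt(-6769 - 6) = sqrt(-6775) = 5*I*sqrt(271)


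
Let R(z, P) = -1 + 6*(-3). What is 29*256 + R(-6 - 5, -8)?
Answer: 7405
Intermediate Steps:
R(z, P) = -19 (R(z, P) = -1 - 18 = -19)
29*256 + R(-6 - 5, -8) = 29*256 - 19 = 7424 - 19 = 7405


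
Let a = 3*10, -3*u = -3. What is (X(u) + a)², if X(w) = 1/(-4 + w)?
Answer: 7921/9 ≈ 880.11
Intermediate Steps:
u = 1 (u = -⅓*(-3) = 1)
a = 30
(X(u) + a)² = (1/(-4 + 1) + 30)² = (1/(-3) + 30)² = (-⅓ + 30)² = (89/3)² = 7921/9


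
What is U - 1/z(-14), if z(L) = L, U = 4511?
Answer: 63155/14 ≈ 4511.1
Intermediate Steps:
U - 1/z(-14) = 4511 - 1/(-14) = 4511 - 1*(-1/14) = 4511 + 1/14 = 63155/14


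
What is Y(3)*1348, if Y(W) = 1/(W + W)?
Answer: 674/3 ≈ 224.67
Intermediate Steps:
Y(W) = 1/(2*W)
Y(3)*1348 = ((½)/3)*1348 = ((½)*(⅓))*1348 = (⅙)*1348 = 674/3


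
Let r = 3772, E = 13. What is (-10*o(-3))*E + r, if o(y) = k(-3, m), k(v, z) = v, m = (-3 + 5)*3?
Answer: 4162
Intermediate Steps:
m = 6 (m = 2*3 = 6)
o(y) = -3
(-10*o(-3))*E + r = -10*(-3)*13 + 3772 = 30*13 + 3772 = 390 + 3772 = 4162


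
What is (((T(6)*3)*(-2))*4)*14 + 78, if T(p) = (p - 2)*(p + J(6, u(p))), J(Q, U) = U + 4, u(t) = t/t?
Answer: -14706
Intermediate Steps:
u(t) = 1
J(Q, U) = 4 + U
T(p) = (-2 + p)*(5 + p) (T(p) = (p - 2)*(p + (4 + 1)) = (-2 + p)*(p + 5) = (-2 + p)*(5 + p))
(((T(6)*3)*(-2))*4)*14 + 78 = ((((-10 + 6² + 3*6)*3)*(-2))*4)*14 + 78 = ((((-10 + 36 + 18)*3)*(-2))*4)*14 + 78 = (((44*3)*(-2))*4)*14 + 78 = ((132*(-2))*4)*14 + 78 = -264*4*14 + 78 = -1056*14 + 78 = -14784 + 78 = -14706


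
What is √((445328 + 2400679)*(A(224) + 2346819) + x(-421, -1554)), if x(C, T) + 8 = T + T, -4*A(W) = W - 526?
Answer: √26717112688582/2 ≈ 2.5844e+6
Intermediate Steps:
A(W) = 263/2 - W/4 (A(W) = -(W - 526)/4 = -(-526 + W)/4 = 263/2 - W/4)
x(C, T) = -8 + 2*T (x(C, T) = -8 + (T + T) = -8 + 2*T)
√((445328 + 2400679)*(A(224) + 2346819) + x(-421, -1554)) = √((445328 + 2400679)*((263/2 - ¼*224) + 2346819) + (-8 + 2*(-1554))) = √(2846007*((263/2 - 56) + 2346819) + (-8 - 3108)) = √(2846007*(151/2 + 2346819) - 3116) = √(2846007*(4693789/2) - 3116) = √(13358556350523/2 - 3116) = √(13358556344291/2) = √26717112688582/2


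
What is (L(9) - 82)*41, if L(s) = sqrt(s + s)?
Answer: -3362 + 123*sqrt(2) ≈ -3188.1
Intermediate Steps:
L(s) = sqrt(2)*sqrt(s) (L(s) = sqrt(2*s) = sqrt(2)*sqrt(s))
(L(9) - 82)*41 = (sqrt(2)*sqrt(9) - 82)*41 = (sqrt(2)*3 - 82)*41 = (3*sqrt(2) - 82)*41 = (-82 + 3*sqrt(2))*41 = -3362 + 123*sqrt(2)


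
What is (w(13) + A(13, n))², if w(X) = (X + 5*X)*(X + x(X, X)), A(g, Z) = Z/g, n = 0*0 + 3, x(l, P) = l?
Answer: 695218689/169 ≈ 4.1137e+6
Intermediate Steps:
n = 3 (n = 0 + 3 = 3)
w(X) = 12*X² (w(X) = (X + 5*X)*(X + X) = (6*X)*(2*X) = 12*X²)
(w(13) + A(13, n))² = (12*13² + 3/13)² = (12*169 + 3*(1/13))² = (2028 + 3/13)² = (26367/13)² = 695218689/169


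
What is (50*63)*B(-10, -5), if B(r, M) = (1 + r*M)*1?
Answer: 160650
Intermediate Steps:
B(r, M) = 1 + M*r (B(r, M) = (1 + M*r)*1 = 1 + M*r)
(50*63)*B(-10, -5) = (50*63)*(1 - 5*(-10)) = 3150*(1 + 50) = 3150*51 = 160650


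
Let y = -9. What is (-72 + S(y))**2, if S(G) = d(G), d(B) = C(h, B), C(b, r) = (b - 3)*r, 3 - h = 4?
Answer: 1296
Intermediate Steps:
h = -1 (h = 3 - 1*4 = 3 - 4 = -1)
C(b, r) = r*(-3 + b) (C(b, r) = (-3 + b)*r = r*(-3 + b))
d(B) = -4*B (d(B) = B*(-3 - 1) = B*(-4) = -4*B)
S(G) = -4*G
(-72 + S(y))**2 = (-72 - 4*(-9))**2 = (-72 + 36)**2 = (-36)**2 = 1296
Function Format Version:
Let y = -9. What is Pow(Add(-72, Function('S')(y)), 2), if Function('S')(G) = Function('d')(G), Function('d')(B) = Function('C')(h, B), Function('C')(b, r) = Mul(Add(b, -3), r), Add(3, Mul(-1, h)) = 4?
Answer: 1296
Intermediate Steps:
h = -1 (h = Add(3, Mul(-1, 4)) = Add(3, -4) = -1)
Function('C')(b, r) = Mul(r, Add(-3, b)) (Function('C')(b, r) = Mul(Add(-3, b), r) = Mul(r, Add(-3, b)))
Function('d')(B) = Mul(-4, B) (Function('d')(B) = Mul(B, Add(-3, -1)) = Mul(B, -4) = Mul(-4, B))
Function('S')(G) = Mul(-4, G)
Pow(Add(-72, Function('S')(y)), 2) = Pow(Add(-72, Mul(-4, -9)), 2) = Pow(Add(-72, 36), 2) = Pow(-36, 2) = 1296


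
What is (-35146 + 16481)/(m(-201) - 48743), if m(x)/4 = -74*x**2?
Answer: 18665/12007439 ≈ 0.0015545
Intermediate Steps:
m(x) = -296*x**2 (m(x) = 4*(-74*x**2) = -296*x**2)
(-35146 + 16481)/(m(-201) - 48743) = (-35146 + 16481)/(-296*(-201)**2 - 48743) = -18665/(-296*40401 - 48743) = -18665/(-11958696 - 48743) = -18665/(-12007439) = -18665*(-1/12007439) = 18665/12007439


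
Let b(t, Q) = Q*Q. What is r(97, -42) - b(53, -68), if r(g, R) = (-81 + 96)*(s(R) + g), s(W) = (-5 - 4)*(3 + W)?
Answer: 2096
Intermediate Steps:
s(W) = -27 - 9*W (s(W) = -9*(3 + W) = -27 - 9*W)
r(g, R) = -405 - 135*R + 15*g (r(g, R) = (-81 + 96)*((-27 - 9*R) + g) = 15*(-27 + g - 9*R) = -405 - 135*R + 15*g)
b(t, Q) = Q**2
r(97, -42) - b(53, -68) = (-405 - 135*(-42) + 15*97) - 1*(-68)**2 = (-405 + 5670 + 1455) - 1*4624 = 6720 - 4624 = 2096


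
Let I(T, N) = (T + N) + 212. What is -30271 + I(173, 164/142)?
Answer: -2121824/71 ≈ -29885.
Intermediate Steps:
I(T, N) = 212 + N + T (I(T, N) = (N + T) + 212 = 212 + N + T)
-30271 + I(173, 164/142) = -30271 + (212 + 164/142 + 173) = -30271 + (212 + 164*(1/142) + 173) = -30271 + (212 + 82/71 + 173) = -30271 + 27417/71 = -2121824/71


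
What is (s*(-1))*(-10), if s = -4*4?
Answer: -160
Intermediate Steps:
s = -16
(s*(-1))*(-10) = -16*(-1)*(-10) = 16*(-10) = -160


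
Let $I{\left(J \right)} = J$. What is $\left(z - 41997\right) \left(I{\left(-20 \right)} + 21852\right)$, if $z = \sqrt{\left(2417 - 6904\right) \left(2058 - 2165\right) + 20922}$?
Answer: $-916878504 + 21832 \sqrt{501031} \approx -9.0143 \cdot 10^{8}$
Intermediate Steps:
$z = \sqrt{501031}$ ($z = \sqrt{\left(-4487\right) \left(-107\right) + 20922} = \sqrt{480109 + 20922} = \sqrt{501031} \approx 707.83$)
$\left(z - 41997\right) \left(I{\left(-20 \right)} + 21852\right) = \left(\sqrt{501031} - 41997\right) \left(-20 + 21852\right) = \left(-41997 + \sqrt{501031}\right) 21832 = -916878504 + 21832 \sqrt{501031}$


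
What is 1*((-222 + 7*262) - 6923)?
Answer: -5311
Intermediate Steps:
1*((-222 + 7*262) - 6923) = 1*((-222 + 1834) - 6923) = 1*(1612 - 6923) = 1*(-5311) = -5311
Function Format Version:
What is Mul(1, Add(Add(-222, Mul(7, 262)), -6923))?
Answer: -5311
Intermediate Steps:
Mul(1, Add(Add(-222, Mul(7, 262)), -6923)) = Mul(1, Add(Add(-222, 1834), -6923)) = Mul(1, Add(1612, -6923)) = Mul(1, -5311) = -5311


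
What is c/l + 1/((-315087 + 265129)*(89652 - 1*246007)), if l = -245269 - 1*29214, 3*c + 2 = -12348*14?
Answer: 1350350466324109/6432110904277410 ≈ 0.20994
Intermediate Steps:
c = -172874/3 (c = -2/3 + (-12348*14)/3 = -2/3 + (-686*252)/3 = -2/3 + (1/3)*(-172872) = -2/3 - 57624 = -172874/3 ≈ -57625.)
l = -274483 (l = -245269 - 29214 = -274483)
c/l + 1/((-315087 + 265129)*(89652 - 1*246007)) = -172874/3/(-274483) + 1/((-315087 + 265129)*(89652 - 1*246007)) = -172874/3*(-1/274483) + 1/((-49958)*(89652 - 246007)) = 172874/823449 - 1/49958/(-156355) = 172874/823449 - 1/49958*(-1/156355) = 172874/823449 + 1/7811183090 = 1350350466324109/6432110904277410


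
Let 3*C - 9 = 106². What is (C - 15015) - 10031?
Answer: -63893/3 ≈ -21298.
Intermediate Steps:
C = 11245/3 (C = 3 + (⅓)*106² = 3 + (⅓)*11236 = 3 + 11236/3 = 11245/3 ≈ 3748.3)
(C - 15015) - 10031 = (11245/3 - 15015) - 10031 = -33800/3 - 10031 = -63893/3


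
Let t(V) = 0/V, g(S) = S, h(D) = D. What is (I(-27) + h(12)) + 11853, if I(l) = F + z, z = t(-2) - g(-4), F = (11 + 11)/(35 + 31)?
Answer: 35608/3 ≈ 11869.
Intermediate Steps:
t(V) = 0
F = 1/3 (F = 22/66 = 22*(1/66) = 1/3 ≈ 0.33333)
z = 4 (z = 0 - 1*(-4) = 0 + 4 = 4)
I(l) = 13/3 (I(l) = 1/3 + 4 = 13/3)
(I(-27) + h(12)) + 11853 = (13/3 + 12) + 11853 = 49/3 + 11853 = 35608/3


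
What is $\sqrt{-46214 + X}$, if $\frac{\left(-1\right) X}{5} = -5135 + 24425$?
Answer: $2 i \sqrt{35666} \approx 377.71 i$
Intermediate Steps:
$X = -96450$ ($X = - 5 \left(-5135 + 24425\right) = \left(-5\right) 19290 = -96450$)
$\sqrt{-46214 + X} = \sqrt{-46214 - 96450} = \sqrt{-142664} = 2 i \sqrt{35666}$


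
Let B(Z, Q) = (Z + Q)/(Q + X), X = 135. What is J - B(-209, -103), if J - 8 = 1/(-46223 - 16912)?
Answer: 4482581/252540 ≈ 17.750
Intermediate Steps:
J = 505079/63135 (J = 8 + 1/(-46223 - 16912) = 8 + 1/(-63135) = 8 - 1/63135 = 505079/63135 ≈ 8.0000)
B(Z, Q) = (Q + Z)/(135 + Q) (B(Z, Q) = (Z + Q)/(Q + 135) = (Q + Z)/(135 + Q))
J - B(-209, -103) = 505079/63135 - (-103 - 209)/(135 - 103) = 505079/63135 - (-312)/32 = 505079/63135 - 1*(-39/4) = 505079/63135 + 39/4 = 4482581/252540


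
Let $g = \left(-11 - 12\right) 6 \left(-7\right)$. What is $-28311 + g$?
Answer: $-27345$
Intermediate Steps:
$g = 966$ ($g = \left(-23\right) 6 \left(-7\right) = \left(-138\right) \left(-7\right) = 966$)
$-28311 + g = -28311 + 966 = -27345$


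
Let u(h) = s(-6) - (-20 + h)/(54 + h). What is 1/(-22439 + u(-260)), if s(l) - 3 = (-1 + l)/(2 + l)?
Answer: -412/9243471 ≈ -4.4572e-5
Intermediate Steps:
s(l) = 3 + (-1 + l)/(2 + l)
u(h) = 19/4 - (-20 + h)/(54 + h) (u(h) = (5 + 4*(-6))/(2 - 6) - (-20 + h)/(54 + h) = (5 - 24)/(-4) - (-20 + h)/(54 + h) = -¼*(-19) - (-20 + h)/(54 + h) = 19/4 - (-20 + h)/(54 + h))
1/(-22439 + u(-260)) = 1/(-22439 + (1106 + 15*(-260))/(4*(54 - 260))) = 1/(-22439 + (¼)*(1106 - 3900)/(-206)) = 1/(-22439 + (¼)*(-1/206)*(-2794)) = 1/(-22439 + 1397/412) = 1/(-9243471/412) = -412/9243471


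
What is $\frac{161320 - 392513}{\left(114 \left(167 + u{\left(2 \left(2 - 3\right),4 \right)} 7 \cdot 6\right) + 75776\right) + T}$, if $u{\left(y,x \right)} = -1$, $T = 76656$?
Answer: $- \frac{231193}{166682} \approx -1.387$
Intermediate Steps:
$\frac{161320 - 392513}{\left(114 \left(167 + u{\left(2 \left(2 - 3\right),4 \right)} 7 \cdot 6\right) + 75776\right) + T} = \frac{161320 - 392513}{\left(114 \left(167 + \left(-1\right) 7 \cdot 6\right) + 75776\right) + 76656} = - \frac{231193}{\left(114 \left(167 - 42\right) + 75776\right) + 76656} = - \frac{231193}{\left(114 \cdot 125 + 75776\right) + 76656} = - \frac{231193}{\left(14250 + 75776\right) + 76656} = - \frac{231193}{90026 + 76656} = - \frac{231193}{166682}$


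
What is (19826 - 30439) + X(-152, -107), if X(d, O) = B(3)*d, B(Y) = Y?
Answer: -11069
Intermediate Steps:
X(d, O) = 3*d
(19826 - 30439) + X(-152, -107) = (19826 - 30439) + 3*(-152) = -10613 - 456 = -11069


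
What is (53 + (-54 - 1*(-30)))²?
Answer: 841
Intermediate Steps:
(53 + (-54 - 1*(-30)))² = (53 + (-54 + 30))² = (53 - 24)² = 29² = 841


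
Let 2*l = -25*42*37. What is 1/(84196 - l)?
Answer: 1/103621 ≈ 9.6506e-6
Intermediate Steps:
l = -19425 (l = (-25*42*37)/2 = (-1050*37)/2 = (1/2)*(-38850) = -19425)
1/(84196 - l) = 1/(84196 - 1*(-19425)) = 1/(84196 + 19425) = 1/103621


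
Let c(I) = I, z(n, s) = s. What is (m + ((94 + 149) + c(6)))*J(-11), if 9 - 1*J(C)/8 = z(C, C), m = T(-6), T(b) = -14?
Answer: 37600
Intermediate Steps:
m = -14
J(C) = 72 - 8*C
(m + ((94 + 149) + c(6)))*J(-11) = (-14 + ((94 + 149) + 6))*(72 - 8*(-11)) = (-14 + (243 + 6))*(72 + 88) = (-14 + 249)*160 = 235*160 = 37600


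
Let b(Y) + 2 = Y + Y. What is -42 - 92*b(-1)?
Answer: 326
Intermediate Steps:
b(Y) = -2 + 2*Y (b(Y) = -2 + (Y + Y) = -2 + 2*Y)
-42 - 92*b(-1) = -42 - 92*(-2 + 2*(-1)) = -42 - 92*(-2 - 2) = -42 - 92*(-4) = -42 + 368 = 326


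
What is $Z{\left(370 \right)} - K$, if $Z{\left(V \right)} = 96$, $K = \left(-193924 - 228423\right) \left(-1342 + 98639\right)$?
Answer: $41093096155$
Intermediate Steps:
$K = -41093096059$ ($K = \left(-422347\right) 97297 = -41093096059$)
$Z{\left(370 \right)} - K = 96 - -41093096059 = 96 + 41093096059 = 41093096155$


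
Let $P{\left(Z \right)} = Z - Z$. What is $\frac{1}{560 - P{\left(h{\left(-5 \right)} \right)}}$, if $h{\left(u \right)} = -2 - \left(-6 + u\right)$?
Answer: $\frac{1}{560} \approx 0.0017857$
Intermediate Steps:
$h{\left(u \right)} = 4 - u$
$P{\left(Z \right)} = 0$
$\frac{1}{560 - P{\left(h{\left(-5 \right)} \right)}} = \frac{1}{560 - 0} = \frac{1}{560 + 0} = \frac{1}{560}$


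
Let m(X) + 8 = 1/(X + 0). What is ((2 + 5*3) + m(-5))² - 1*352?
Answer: -6864/25 ≈ -274.56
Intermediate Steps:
m(X) = -8 + 1/X (m(X) = -8 + 1/(X + 0) = -8 + 1/X)
((2 + 5*3) + m(-5))² - 1*352 = ((2 + 5*3) + (-8 + 1/(-5)))² - 1*352 = ((2 + 15) + (-8 - ⅕))² - 352 = (17 - 41/5)² - 352 = (44/5)² - 352 = 1936/25 - 352 = -6864/25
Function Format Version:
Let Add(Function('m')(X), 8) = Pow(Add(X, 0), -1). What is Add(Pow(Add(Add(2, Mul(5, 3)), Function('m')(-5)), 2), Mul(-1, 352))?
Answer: Rational(-6864, 25) ≈ -274.56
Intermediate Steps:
Function('m')(X) = Add(-8, Pow(X, -1)) (Function('m')(X) = Add(-8, Pow(Add(X, 0), -1)) = Add(-8, Pow(X, -1)))
Add(Pow(Add(Add(2, Mul(5, 3)), Function('m')(-5)), 2), Mul(-1, 352)) = Add(Pow(Add(Add(2, Mul(5, 3)), Add(-8, Pow(-5, -1))), 2), Mul(-1, 352)) = Add(Pow(Add(Add(2, 15), Add(-8, Rational(-1, 5))), 2), -352) = Add(Pow(Add(17, Rational(-41, 5)), 2), -352) = Add(Pow(Rational(44, 5), 2), -352) = Add(Rational(1936, 25), -352) = Rational(-6864, 25)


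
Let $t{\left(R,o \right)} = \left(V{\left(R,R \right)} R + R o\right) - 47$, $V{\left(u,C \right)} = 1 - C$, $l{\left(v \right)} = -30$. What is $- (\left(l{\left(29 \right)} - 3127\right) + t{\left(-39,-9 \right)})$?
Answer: $4413$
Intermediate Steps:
$t{\left(R,o \right)} = -47 + R o + R \left(1 - R\right)$ ($t{\left(R,o \right)} = \left(\left(1 - R\right) R + R o\right) - 47 = \left(R \left(1 - R\right) + R o\right) - 47 = \left(R o + R \left(1 - R\right)\right) - 47 = -47 + R o + R \left(1 - R\right)$)
$- (\left(l{\left(29 \right)} - 3127\right) + t{\left(-39,-9 \right)}) = - (\left(-30 - 3127\right) - \left(-304 - 39 \left(-1 - 39\right)\right)) = - (-3157 - \left(-304 + 1560\right)) = - (-3157 - 1256) = \left(-1\right) \left(-4413\right) = 4413$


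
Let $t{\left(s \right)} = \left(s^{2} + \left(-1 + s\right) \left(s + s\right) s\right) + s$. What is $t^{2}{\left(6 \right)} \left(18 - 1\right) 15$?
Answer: $41209020$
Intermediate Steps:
$t{\left(s \right)} = s + s^{2} + 2 s^{2} \left(-1 + s\right)$ ($t{\left(s \right)} = \left(s^{2} + \left(-1 + s\right) 2 s s\right) + s = \left(s^{2} + 2 s \left(-1 + s\right) s\right) + s = \left(s^{2} + 2 s^{2} \left(-1 + s\right)\right) + s = s + s^{2} + 2 s^{2} \left(-1 + s\right)$)
$t^{2}{\left(6 \right)} \left(18 - 1\right) 15 = \left(6 \left(1 - 6 + 2 \cdot 6^{2}\right)\right)^{2} \left(18 - 1\right) 15 = \left(6 \left(1 - 6 + 2 \cdot 36\right)\right)^{2} \cdot 17 \cdot 15 = \left(6 \left(1 - 6 + 72\right)\right)^{2} \cdot 255 = \left(6 \cdot 67\right)^{2} \cdot 255 = 402^{2} \cdot 255 = 161604 \cdot 255 = 41209020$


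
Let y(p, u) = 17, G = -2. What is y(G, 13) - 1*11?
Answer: 6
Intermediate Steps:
y(G, 13) - 1*11 = 17 - 1*11 = 17 - 11 = 6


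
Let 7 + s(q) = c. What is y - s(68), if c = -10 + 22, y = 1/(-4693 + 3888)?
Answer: -4026/805 ≈ -5.0012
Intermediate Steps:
y = -1/805 (y = 1/(-805) = -1/805 ≈ -0.0012422)
c = 12
s(q) = 5 (s(q) = -7 + 12 = 5)
y - s(68) = -1/805 - 1*5 = -1/805 - 5 = -4026/805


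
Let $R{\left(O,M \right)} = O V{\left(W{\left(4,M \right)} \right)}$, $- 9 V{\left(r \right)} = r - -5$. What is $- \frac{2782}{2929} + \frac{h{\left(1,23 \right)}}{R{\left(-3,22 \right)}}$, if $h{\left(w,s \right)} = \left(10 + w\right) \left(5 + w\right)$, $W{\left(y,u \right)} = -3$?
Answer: $\frac{287189}{2929} \approx 98.05$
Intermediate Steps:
$V{\left(r \right)} = - \frac{5}{9} - \frac{r}{9}$ ($V{\left(r \right)} = - \frac{r - -5}{9} = - \frac{r + 5}{9} = - \frac{5 + r}{9} = - \frac{5}{9} - \frac{r}{9}$)
$h{\left(w,s \right)} = \left(5 + w\right) \left(10 + w\right)$
$R{\left(O,M \right)} = - \frac{2 O}{9}$ ($R{\left(O,M \right)} = O \left(- \frac{5}{9} - - \frac{1}{3}\right) = O \left(- \frac{5}{9} + \frac{1}{3}\right) = O \left(- \frac{2}{9}\right) = - \frac{2 O}{9}$)
$- \frac{2782}{2929} + \frac{h{\left(1,23 \right)}}{R{\left(-3,22 \right)}} = - \frac{2782}{2929} + \frac{50 + 1^{2} + 15 \cdot 1}{\left(- \frac{2}{9}\right) \left(-3\right)} = \left(-2782\right) \frac{1}{2929} + \frac{50 + 1 + 15}{\frac{2}{3}} = - \frac{2782}{2929} + 66 \cdot \frac{3}{2} = - \frac{2782}{2929} + 99 = \frac{287189}{2929}$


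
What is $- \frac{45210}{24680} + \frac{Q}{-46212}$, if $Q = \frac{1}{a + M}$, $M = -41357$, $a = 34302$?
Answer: $- \frac{184245250799}{100578916110} \approx -1.8318$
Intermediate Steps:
$Q = - \frac{1}{7055}$ ($Q = \frac{1}{34302 - 41357} = \frac{1}{-7055} = - \frac{1}{7055} \approx -0.00014174$)
$- \frac{45210}{24680} + \frac{Q}{-46212} = - \frac{45210}{24680} - \frac{1}{7055 \left(-46212\right)} = \left(-45210\right) \frac{1}{24680} - - \frac{1}{326025660} = - \frac{4521}{2468} + \frac{1}{326025660} = - \frac{184245250799}{100578916110}$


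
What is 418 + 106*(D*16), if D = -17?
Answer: -28414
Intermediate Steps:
418 + 106*(D*16) = 418 + 106*(-17*16) = 418 + 106*(-272) = 418 - 28832 = -28414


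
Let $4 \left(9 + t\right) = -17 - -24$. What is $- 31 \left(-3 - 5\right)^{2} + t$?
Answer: $- \frac{7965}{4} \approx -1991.3$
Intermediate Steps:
$t = - \frac{29}{4}$ ($t = -9 + \frac{-17 - -24}{4} = -9 + \frac{-17 + 24}{4} = -9 + \frac{1}{4} \cdot 7 = -9 + \frac{7}{4} = - \frac{29}{4} \approx -7.25$)
$- 31 \left(-3 - 5\right)^{2} + t = - 31 \left(-3 - 5\right)^{2} - \frac{29}{4} = - 31 \left(-8\right)^{2} - \frac{29}{4} = \left(-31\right) 64 - \frac{29}{4} = -1984 - \frac{29}{4} = - \frac{7965}{4}$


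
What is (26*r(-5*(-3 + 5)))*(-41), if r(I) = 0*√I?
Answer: 0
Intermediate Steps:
r(I) = 0
(26*r(-5*(-3 + 5)))*(-41) = (26*0)*(-41) = 0*(-41) = 0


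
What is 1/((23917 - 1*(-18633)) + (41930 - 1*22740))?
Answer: 1/61740 ≈ 1.6197e-5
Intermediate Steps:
1/((23917 - 1*(-18633)) + (41930 - 1*22740)) = 1/((23917 + 18633) + (41930 - 22740)) = 1/(42550 + 19190) = 1/61740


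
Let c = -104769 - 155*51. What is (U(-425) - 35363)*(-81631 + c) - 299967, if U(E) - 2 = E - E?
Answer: 6870519138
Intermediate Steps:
c = -112674 (c = -104769 - 7905 = -112674)
U(E) = 2 (U(E) = 2 + (E - E) = 2 + 0 = 2)
(U(-425) - 35363)*(-81631 + c) - 299967 = (2 - 35363)*(-81631 - 112674) - 299967 = -35361*(-194305) - 299967 = 6870819105 - 299967 = 6870519138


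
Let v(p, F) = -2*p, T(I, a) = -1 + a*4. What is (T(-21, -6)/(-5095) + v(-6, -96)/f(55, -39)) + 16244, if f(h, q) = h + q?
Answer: 66213621/4076 ≈ 16245.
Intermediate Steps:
T(I, a) = -1 + 4*a
(T(-21, -6)/(-5095) + v(-6, -96)/f(55, -39)) + 16244 = ((-1 + 4*(-6))/(-5095) + (-2*(-6))/(55 - 39)) + 16244 = ((-1 - 24)*(-1/5095) + 12/16) + 16244 = (-25*(-1/5095) + 12*(1/16)) + 16244 = (5/1019 + ¾) + 16244 = 3077/4076 + 16244 = 66213621/4076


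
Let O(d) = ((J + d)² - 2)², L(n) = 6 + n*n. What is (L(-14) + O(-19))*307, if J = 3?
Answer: 19868426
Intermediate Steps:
L(n) = 6 + n²
O(d) = (-2 + (3 + d)²)² (O(d) = ((3 + d)² - 2)² = (-2 + (3 + d)²)²)
(L(-14) + O(-19))*307 = ((6 + (-14)²) + (-2 + (3 - 19)²)²)*307 = ((6 + 196) + (-2 + (-16)²)²)*307 = (202 + (-2 + 256)²)*307 = (202 + 254²)*307 = (202 + 64516)*307 = 64718*307 = 19868426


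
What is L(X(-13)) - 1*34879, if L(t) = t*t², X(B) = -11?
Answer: -36210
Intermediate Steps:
L(t) = t³
L(X(-13)) - 1*34879 = (-11)³ - 1*34879 = -1331 - 34879 = -36210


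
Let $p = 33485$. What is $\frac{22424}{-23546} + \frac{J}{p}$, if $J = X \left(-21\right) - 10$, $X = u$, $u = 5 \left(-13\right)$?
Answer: $- \frac{71896281}{78843781} \approx -0.91188$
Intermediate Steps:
$u = -65$
$X = -65$
$J = 1355$ ($J = \left(-65\right) \left(-21\right) - 10 = 1365 - 10 = 1355$)
$\frac{22424}{-23546} + \frac{J}{p} = \frac{22424}{-23546} + \frac{1355}{33485} = 22424 \left(- \frac{1}{23546}\right) + 1355 \cdot \frac{1}{33485} = - \frac{11212}{11773} + \frac{271}{6697} = - \frac{71896281}{78843781}$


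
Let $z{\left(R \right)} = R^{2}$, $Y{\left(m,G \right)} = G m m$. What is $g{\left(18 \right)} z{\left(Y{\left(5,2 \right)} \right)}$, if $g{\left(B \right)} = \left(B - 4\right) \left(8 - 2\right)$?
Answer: $210000$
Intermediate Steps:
$g{\left(B \right)} = -24 + 6 B$ ($g{\left(B \right)} = \left(-4 + B\right) 6 = -24 + 6 B$)
$Y{\left(m,G \right)} = G m^{2}$
$g{\left(18 \right)} z{\left(Y{\left(5,2 \right)} \right)} = \left(-24 + 6 \cdot 18\right) \left(2 \cdot 5^{2}\right)^{2} = \left(-24 + 108\right) \left(2 \cdot 25\right)^{2} = 84 \cdot 50^{2} = 84 \cdot 2500 = 210000$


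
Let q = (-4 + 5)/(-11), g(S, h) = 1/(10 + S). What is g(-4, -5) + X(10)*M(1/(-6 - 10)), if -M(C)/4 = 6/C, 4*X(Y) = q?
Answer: -565/66 ≈ -8.5606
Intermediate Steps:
q = -1/11 (q = 1*(-1/11) = -1/11 ≈ -0.090909)
X(Y) = -1/44 (X(Y) = (1/4)*(-1/11) = -1/44)
M(C) = -24/C
g(-4, -5) + X(10)*M(1/(-6 - 10)) = 1/(10 - 4) - (-6)/(11*(1/(-6 - 10))) = 1/6 - (-6)/(11*(1/(-16))) = 1/6 - (-6)/(11*(-1/16)) = 1/6 - (-6)*(-16)/11 = 1/6 - 1/44*384 = 1/6 - 96/11 = -565/66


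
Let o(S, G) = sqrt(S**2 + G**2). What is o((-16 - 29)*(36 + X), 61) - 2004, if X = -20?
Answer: -2004 + sqrt(522121) ≈ -1281.4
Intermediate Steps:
o(S, G) = sqrt(G**2 + S**2)
o((-16 - 29)*(36 + X), 61) - 2004 = sqrt(61**2 + ((-16 - 29)*(36 - 20))**2) - 2004 = sqrt(3721 + (-45*16)**2) - 2004 = sqrt(3721 + (-720)**2) - 2004 = sqrt(3721 + 518400) - 2004 = sqrt(522121) - 2004 = -2004 + sqrt(522121)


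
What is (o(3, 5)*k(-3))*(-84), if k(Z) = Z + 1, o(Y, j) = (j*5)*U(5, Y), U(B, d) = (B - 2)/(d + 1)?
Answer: 3150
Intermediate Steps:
U(B, d) = (-2 + B)/(1 + d)
o(Y, j) = 15*j/(1 + Y) (o(Y, j) = (j*5)*((-2 + 5)/(1 + Y)) = (5*j)*(3/(1 + Y)) = 15*j/(1 + Y))
k(Z) = 1 + Z
(o(3, 5)*k(-3))*(-84) = ((15*5/(1 + 3))*(1 - 3))*(-84) = ((15*5/4)*(-2))*(-84) = ((15*5*(¼))*(-2))*(-84) = ((75/4)*(-2))*(-84) = -75/2*(-84) = 3150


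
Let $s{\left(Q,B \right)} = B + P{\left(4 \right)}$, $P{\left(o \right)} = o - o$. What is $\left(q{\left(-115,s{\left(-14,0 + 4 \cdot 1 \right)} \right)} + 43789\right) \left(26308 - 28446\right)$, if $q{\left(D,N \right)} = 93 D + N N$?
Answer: $-70789180$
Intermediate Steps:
$P{\left(o \right)} = 0$
$s{\left(Q,B \right)} = B$ ($s{\left(Q,B \right)} = B + 0 = B$)
$q{\left(D,N \right)} = N^{2} + 93 D$ ($q{\left(D,N \right)} = 93 D + N^{2} = N^{2} + 93 D$)
$\left(q{\left(-115,s{\left(-14,0 + 4 \cdot 1 \right)} \right)} + 43789\right) \left(26308 - 28446\right) = \left(\left(\left(0 + 4 \cdot 1\right)^{2} + 93 \left(-115\right)\right) + 43789\right) \left(26308 - 28446\right) = \left(\left(\left(0 + 4\right)^{2} - 10695\right) + 43789\right) \left(-2138\right) = \left(\left(4^{2} - 10695\right) + 43789\right) \left(-2138\right) = \left(\left(16 - 10695\right) + 43789\right) \left(-2138\right) = \left(-10679 + 43789\right) \left(-2138\right) = 33110 \left(-2138\right) = -70789180$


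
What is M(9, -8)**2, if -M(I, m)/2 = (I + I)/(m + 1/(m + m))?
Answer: 36864/1849 ≈ 19.937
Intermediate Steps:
M(I, m) = -4*I/(m + 1/(2*m)) (M(I, m) = -2*(I + I)/(m + 1/(m + m)) = -2*2*I/(m + 1/(2*m)) = -4*I/(m + 1/(2*m)))
M(9, -8)**2 = (-8*9*(-8)/(1 + 2*(-8)**2))**2 = (-8*9*(-8)/(1 + 2*64))**2 = (-8*9*(-8)/(1 + 128))**2 = (-8*9*(-8)/129)**2 = (-8*9*(-8)*1/129)**2 = (192/43)**2 = 36864/1849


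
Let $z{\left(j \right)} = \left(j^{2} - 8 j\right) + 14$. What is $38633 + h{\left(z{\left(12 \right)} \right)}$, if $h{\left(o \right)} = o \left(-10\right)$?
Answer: $38013$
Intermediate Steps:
$z{\left(j \right)} = 14 + j^{2} - 8 j$
$h{\left(o \right)} = - 10 o$
$38633 + h{\left(z{\left(12 \right)} \right)} = 38633 - 10 \left(14 + 12^{2} - 96\right) = 38633 - 10 \left(14 + 144 - 96\right) = 38633 - 620 = 38013$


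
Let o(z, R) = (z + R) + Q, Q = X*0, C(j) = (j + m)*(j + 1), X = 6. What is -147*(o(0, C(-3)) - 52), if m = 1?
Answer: 7056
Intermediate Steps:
C(j) = (1 + j)² (C(j) = (j + 1)*(j + 1) = (1 + j)*(1 + j) = (1 + j)²)
Q = 0 (Q = 6*0 = 0)
o(z, R) = R + z (o(z, R) = (z + R) + 0 = (R + z) + 0 = R + z)
-147*(o(0, C(-3)) - 52) = -147*(((1 + (-3)² + 2*(-3)) + 0) - 52) = -147*(((1 + 9 - 6) + 0) - 52) = -147*((4 + 0) - 52) = -147*(4 - 52) = -147*(-48) = 7056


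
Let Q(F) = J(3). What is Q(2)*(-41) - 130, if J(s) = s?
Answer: -253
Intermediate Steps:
Q(F) = 3
Q(2)*(-41) - 130 = 3*(-41) - 130 = -123 - 130 = -253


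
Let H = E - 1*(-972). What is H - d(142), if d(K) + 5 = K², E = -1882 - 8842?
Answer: -29911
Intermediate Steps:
E = -10724
H = -9752 (H = -10724 - 1*(-972) = -10724 + 972 = -9752)
d(K) = -5 + K²
H - d(142) = -9752 - (-5 + 142²) = -9752 - (-5 + 20164) = -9752 - 1*20159 = -9752 - 20159 = -29911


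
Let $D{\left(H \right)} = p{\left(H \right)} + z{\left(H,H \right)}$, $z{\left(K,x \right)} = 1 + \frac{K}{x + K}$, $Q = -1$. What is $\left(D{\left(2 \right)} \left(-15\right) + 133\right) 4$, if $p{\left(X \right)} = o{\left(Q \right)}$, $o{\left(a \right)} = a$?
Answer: $502$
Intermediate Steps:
$p{\left(X \right)} = -1$
$z{\left(K,x \right)} = 1 + \frac{K}{K + x}$
$D{\left(H \right)} = \frac{1}{2}$ ($D{\left(H \right)} = -1 + \frac{H + 2 H}{H + H} = -1 + \frac{3 H}{2 H} = -1 + \frac{1}{2 H} 3 H = -1 + \frac{3}{2} = \frac{1}{2}$)
$\left(D{\left(2 \right)} \left(-15\right) + 133\right) 4 = \left(\frac{1}{2} \left(-15\right) + 133\right) 4 = \left(- \frac{15}{2} + 133\right) 4 = \frac{251}{2} \cdot 4 = 502$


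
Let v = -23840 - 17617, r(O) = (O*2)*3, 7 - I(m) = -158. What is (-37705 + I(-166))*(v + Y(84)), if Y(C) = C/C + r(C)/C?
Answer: 1556033000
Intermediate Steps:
I(m) = 165 (I(m) = 7 - 1*(-158) = 7 + 158 = 165)
r(O) = 6*O (r(O) = (2*O)*3 = 6*O)
Y(C) = 7 (Y(C) = C/C + (6*C)/C = 1 + 6 = 7)
v = -41457
(-37705 + I(-166))*(v + Y(84)) = (-37705 + 165)*(-41457 + 7) = -37540*(-41450) = 1556033000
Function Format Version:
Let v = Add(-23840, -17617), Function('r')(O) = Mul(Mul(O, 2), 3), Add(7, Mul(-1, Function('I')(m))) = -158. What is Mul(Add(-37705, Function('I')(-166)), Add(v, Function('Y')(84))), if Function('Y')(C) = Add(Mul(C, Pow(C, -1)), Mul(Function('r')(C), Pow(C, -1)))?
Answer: 1556033000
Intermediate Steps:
Function('I')(m) = 165 (Function('I')(m) = Add(7, Mul(-1, -158)) = Add(7, 158) = 165)
Function('r')(O) = Mul(6, O) (Function('r')(O) = Mul(Mul(2, O), 3) = Mul(6, O))
Function('Y')(C) = 7 (Function('Y')(C) = Add(Mul(C, Pow(C, -1)), Mul(Mul(6, C), Pow(C, -1))) = Add(1, 6) = 7)
v = -41457
Mul(Add(-37705, Function('I')(-166)), Add(v, Function('Y')(84))) = Mul(Add(-37705, 165), Add(-41457, 7)) = Mul(-37540, -41450) = 1556033000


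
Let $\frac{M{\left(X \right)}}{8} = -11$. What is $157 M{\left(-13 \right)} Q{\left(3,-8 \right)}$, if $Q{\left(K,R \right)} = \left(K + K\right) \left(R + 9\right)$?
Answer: $-82896$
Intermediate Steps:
$Q{\left(K,R \right)} = 2 K \left(9 + R\right)$
$M{\left(X \right)} = -88$ ($M{\left(X \right)} = 8 \left(-11\right) = -88$)
$157 M{\left(-13 \right)} Q{\left(3,-8 \right)} = 157 \left(-88\right) 2 \cdot 3 \left(9 - 8\right) = - 13816 \cdot 2 \cdot 3 \cdot 1 = \left(-13816\right) 6 = -82896$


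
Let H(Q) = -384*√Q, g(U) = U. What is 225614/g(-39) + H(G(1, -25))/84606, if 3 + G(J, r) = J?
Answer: -225614/39 - 64*I*√2/14101 ≈ -5785.0 - 0.0064187*I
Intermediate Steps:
G(J, r) = -3 + J
225614/g(-39) + H(G(1, -25))/84606 = 225614/(-39) - 384*√(-3 + 1)/84606 = 225614*(-1/39) - 384*I*√2*(1/84606) = -225614/39 - 384*I*√2*(1/84606) = -225614/39 - 64*I*√2/14101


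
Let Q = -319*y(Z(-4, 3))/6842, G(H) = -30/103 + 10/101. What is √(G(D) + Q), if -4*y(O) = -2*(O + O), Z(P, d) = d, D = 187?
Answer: I*√13905855944626/6470666 ≈ 0.5763*I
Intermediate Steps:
G(H) = -2000/10403 (G(H) = -30*1/103 + 10*(1/101) = -30/103 + 10/101 = -2000/10403)
y(O) = O (y(O) = -(-1)*(O + O)/2 = -(-1)*2*O/2 = -(-1)*O = O)
Q = -87/622 (Q = -319*3/6842 = -957*1/6842 = -87/622 ≈ -0.13987)
√(G(D) + Q) = √(-2000/10403 - 87/622) = √(-2149061/6470666) = I*√13905855944626/6470666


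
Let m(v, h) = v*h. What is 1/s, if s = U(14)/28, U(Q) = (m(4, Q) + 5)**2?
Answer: 28/3721 ≈ 0.0075249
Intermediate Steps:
m(v, h) = h*v
U(Q) = (5 + 4*Q)**2 (U(Q) = (Q*4 + 5)**2 = (4*Q + 5)**2 = (5 + 4*Q)**2)
s = 3721/28 (s = (5 + 4*14)**2/28 = (5 + 56)**2*(1/28) = 61**2*(1/28) = 3721*(1/28) = 3721/28 ≈ 132.89)
1/s = 1/(3721/28) = 28/3721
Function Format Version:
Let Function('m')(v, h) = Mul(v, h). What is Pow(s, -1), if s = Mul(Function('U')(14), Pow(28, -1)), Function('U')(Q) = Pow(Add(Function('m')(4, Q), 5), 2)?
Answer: Rational(28, 3721) ≈ 0.0075249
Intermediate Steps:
Function('m')(v, h) = Mul(h, v)
Function('U')(Q) = Pow(Add(5, Mul(4, Q)), 2) (Function('U')(Q) = Pow(Add(Mul(Q, 4), 5), 2) = Pow(Add(Mul(4, Q), 5), 2) = Pow(Add(5, Mul(4, Q)), 2))
s = Rational(3721, 28) (s = Mul(Pow(Add(5, Mul(4, 14)), 2), Pow(28, -1)) = Mul(Pow(Add(5, 56), 2), Rational(1, 28)) = Mul(Pow(61, 2), Rational(1, 28)) = Mul(3721, Rational(1, 28)) = Rational(3721, 28) ≈ 132.89)
Pow(s, -1) = Pow(Rational(3721, 28), -1) = Rational(28, 3721)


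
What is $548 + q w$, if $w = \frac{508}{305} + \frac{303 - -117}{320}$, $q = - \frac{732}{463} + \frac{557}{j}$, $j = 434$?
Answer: $\frac{536498104279}{980596960} \approx 547.11$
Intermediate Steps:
$q = - \frac{59797}{200942}$ ($q = - \frac{732}{463} + \frac{557}{434} = - \frac{59797}{200942} \approx -0.29758$)
$w = \frac{14533}{4880}$ ($w = 508 \cdot \frac{1}{305} + \left(303 + 117\right) \frac{1}{320} = \frac{508}{305} + 420 \cdot \frac{1}{320} = \frac{508}{305} + \frac{21}{16} = \frac{14533}{4880} \approx 2.9781$)
$548 + q w = 548 - \frac{869029801}{980596960} = \frac{536498104279}{980596960}$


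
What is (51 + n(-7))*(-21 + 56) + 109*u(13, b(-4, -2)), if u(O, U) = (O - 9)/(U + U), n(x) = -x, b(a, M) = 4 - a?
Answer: 8229/4 ≈ 2057.3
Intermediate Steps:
u(O, U) = (-9 + O)/(2*U) (u(O, U) = (-9 + O)/((2*U)) = (-9 + O)*(1/(2*U)) = (-9 + O)/(2*U))
(51 + n(-7))*(-21 + 56) + 109*u(13, b(-4, -2)) = (51 - 1*(-7))*(-21 + 56) + 109*((-9 + 13)/(2*(4 - 1*(-4)))) = (51 + 7)*35 + 109*((½)*4/(4 + 4)) = 58*35 + 109*((½)*4/8) = 2030 + 109*((½)*(⅛)*4) = 2030 + 109*(¼) = 2030 + 109/4 = 8229/4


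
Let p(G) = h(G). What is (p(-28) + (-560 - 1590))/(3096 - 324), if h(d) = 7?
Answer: -2143/2772 ≈ -0.77309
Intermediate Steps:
p(G) = 7
(p(-28) + (-560 - 1590))/(3096 - 324) = (7 + (-560 - 1590))/(3096 - 324) = (7 - 2150)/2772 = -2143*1/2772 = -2143/2772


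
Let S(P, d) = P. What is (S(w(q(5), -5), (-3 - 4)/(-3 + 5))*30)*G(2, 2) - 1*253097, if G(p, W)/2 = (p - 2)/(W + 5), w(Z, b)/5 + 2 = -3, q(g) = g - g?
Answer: -253097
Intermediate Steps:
q(g) = 0
w(Z, b) = -25 (w(Z, b) = -10 + 5*(-3) = -10 - 15 = -25)
G(p, W) = 2*(-2 + p)/(5 + W) (G(p, W) = 2*((p - 2)/(W + 5)) = 2*((-2 + p)/(5 + W)) = 2*(-2 + p)/(5 + W))
(S(w(q(5), -5), (-3 - 4)/(-3 + 5))*30)*G(2, 2) - 1*253097 = (-25*30)*(2*(-2 + 2)/(5 + 2)) - 1*253097 = -1500*0/7 - 253097 = -750*0 - 253097 = 0 - 253097 = -253097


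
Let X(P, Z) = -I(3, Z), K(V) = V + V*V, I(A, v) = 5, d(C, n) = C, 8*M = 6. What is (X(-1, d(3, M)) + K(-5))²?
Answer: 225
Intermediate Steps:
M = ¾ (M = (⅛)*6 = ¾ ≈ 0.75000)
K(V) = V + V²
X(P, Z) = -5 (X(P, Z) = -1*5 = -5)
(X(-1, d(3, M)) + K(-5))² = (-5 - 5*(1 - 5))² = (-5 - 5*(-4))² = (-5 + 20)² = 15² = 225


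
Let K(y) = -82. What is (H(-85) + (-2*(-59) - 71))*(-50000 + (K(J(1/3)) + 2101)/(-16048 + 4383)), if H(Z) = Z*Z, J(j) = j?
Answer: -4241408682168/11665 ≈ -3.6360e+8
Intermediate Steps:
H(Z) = Z²
(H(-85) + (-2*(-59) - 71))*(-50000 + (K(J(1/3)) + 2101)/(-16048 + 4383)) = ((-85)² + (-2*(-59) - 71))*(-50000 + (-82 + 2101)/(-16048 + 4383)) = (7225 + (118 - 71))*(-50000 + 2019/(-11665)) = (7225 + 47)*(-50000 + 2019*(-1/11665)) = 7272*(-50000 - 2019/11665) = 7272*(-583252019/11665) = -4241408682168/11665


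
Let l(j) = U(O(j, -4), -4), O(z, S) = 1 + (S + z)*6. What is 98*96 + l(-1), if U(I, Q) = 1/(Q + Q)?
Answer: 75263/8 ≈ 9407.9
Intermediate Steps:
O(z, S) = 1 + 6*S + 6*z (O(z, S) = 1 + (6*S + 6*z) = 1 + 6*S + 6*z)
U(I, Q) = 1/(2*Q)
l(j) = -⅛ (l(j) = (½)/(-4) = (½)*(-¼) = -⅛)
98*96 + l(-1) = 98*96 - ⅛ = 9408 - ⅛ = 75263/8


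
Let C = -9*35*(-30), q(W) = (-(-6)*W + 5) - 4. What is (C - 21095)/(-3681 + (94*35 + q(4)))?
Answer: 11645/366 ≈ 31.817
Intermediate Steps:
q(W) = 1 + 6*W (q(W) = (6*W + 5) - 4 = (5 + 6*W) - 4 = 1 + 6*W)
C = 9450 (C = -315*(-30) = 9450)
(C - 21095)/(-3681 + (94*35 + q(4))) = (9450 - 21095)/(-3681 + (94*35 + (1 + 6*4))) = -11645/(-3681 + (3290 + (1 + 24))) = -11645/(-3681 + (3290 + 25)) = -11645/(-3681 + 3315) = -11645/(-366) = -11645*(-1/366) = 11645/366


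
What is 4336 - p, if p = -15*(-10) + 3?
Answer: 4183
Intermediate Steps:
p = 153 (p = 150 + 3 = 153)
4336 - p = 4336 - 1*153 = 4336 - 153 = 4183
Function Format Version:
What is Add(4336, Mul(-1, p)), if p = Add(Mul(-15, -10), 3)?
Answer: 4183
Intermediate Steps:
p = 153 (p = Add(150, 3) = 153)
Add(4336, Mul(-1, p)) = Add(4336, Mul(-1, 153)) = Add(4336, -153) = 4183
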